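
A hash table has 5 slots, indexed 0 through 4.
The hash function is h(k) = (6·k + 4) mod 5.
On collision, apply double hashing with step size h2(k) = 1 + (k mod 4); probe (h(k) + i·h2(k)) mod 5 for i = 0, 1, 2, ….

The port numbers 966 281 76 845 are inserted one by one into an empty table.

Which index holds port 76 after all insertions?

1

966 hashes to 0; slot 0 is free → place at 0.
281 hashes to 0, h2=2; 0 taken → place at 2.
76 hashes to 0, h2=1; 0 taken → place at 1.
845 hashes to 4; slot 4 is free → place at 4.
Table: [966, 76, 281, ., 845]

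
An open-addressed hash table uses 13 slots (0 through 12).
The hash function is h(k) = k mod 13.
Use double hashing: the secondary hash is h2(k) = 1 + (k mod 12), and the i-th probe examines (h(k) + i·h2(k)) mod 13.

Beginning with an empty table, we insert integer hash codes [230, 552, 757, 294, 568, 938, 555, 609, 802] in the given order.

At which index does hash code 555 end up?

0

Insert 230: h=9, slot 9 empty -> index 9.
Insert 552: h=6, slot 6 empty -> index 6.
Insert 757: h=3, slot 3 empty -> index 3.
Insert 294: h=8, slot 8 empty -> index 8.
Insert 568: h=9, h2=5, slot 9 occupied -> index 1.
Insert 938: h=2, slot 2 empty -> index 2.
Insert 555: h=9, h2=4, slot 9 occupied -> index 0.
Insert 609: h=11, slot 11 empty -> index 11.
Insert 802: h=9, h2=11, slot 9 occupied -> index 7.
Table: [555, 568, 938, 757, —, —, 552, 802, 294, 230, —, 609, —]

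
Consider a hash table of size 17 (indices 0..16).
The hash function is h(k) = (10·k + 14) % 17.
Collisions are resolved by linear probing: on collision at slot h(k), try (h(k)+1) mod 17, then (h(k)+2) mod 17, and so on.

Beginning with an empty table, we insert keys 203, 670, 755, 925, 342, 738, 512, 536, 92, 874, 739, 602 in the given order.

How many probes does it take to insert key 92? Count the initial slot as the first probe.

9

203: h=4 -> slot 4
670: h=16 -> slot 16
755: h=16, probe 16,0 -> slot 0
925: h=16, probe 16,0,1 -> slot 1
342: h=0, probe 0,1,2 -> slot 2
738: h=16, probe 16,0,1,2,3 -> slot 3
512: h=0, probe 0,1,2,3,4,5 -> slot 5
536: h=2, probe 2,3,4,5,6 -> slot 6
92: h=16, probe 16,0,1,2,3,4,5,6,7 -> slot 7
874: h=16, probe 16,0,1,2,3,4,5,6,7,8 -> slot 8
739: h=9 -> slot 9
602: h=16, probe 16,0,1,2,3,4,5,6,7,8,9,10 -> slot 10
Table: [755, 925, 342, 738, 203, 512, 536, 92, 874, 739, 602, ., ., ., ., ., 670]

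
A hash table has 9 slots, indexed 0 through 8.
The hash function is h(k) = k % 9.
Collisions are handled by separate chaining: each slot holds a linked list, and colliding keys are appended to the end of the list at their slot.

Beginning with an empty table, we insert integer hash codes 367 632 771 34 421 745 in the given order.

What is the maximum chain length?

4

Insert 367: h=7, bucket 7 empty → new chain.
Insert 632: h=2, bucket 2 empty → new chain.
Insert 771: h=6, bucket 6 empty → new chain.
Insert 34: h=7, bucket 7 nonempty → append to chain.
Insert 421: h=7, bucket 7 nonempty → append to chain.
Insert 745: h=7, bucket 7 nonempty → append to chain.
Final buckets:
0: _
1: _
2: 632
3: _
4: _
5: _
6: 771
7: 367 -> 34 -> 421 -> 745
8: _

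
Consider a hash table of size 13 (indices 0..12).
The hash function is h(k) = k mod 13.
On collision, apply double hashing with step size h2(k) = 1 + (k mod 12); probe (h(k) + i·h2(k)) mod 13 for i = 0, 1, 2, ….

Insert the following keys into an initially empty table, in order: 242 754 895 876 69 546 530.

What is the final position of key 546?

242: h=8 → slot 8
754: h=0 → slot 0
895: h=11 → slot 11
876: h=5 → slot 5
69: h=4 → slot 4
546: h=0, h2=7, probe 0,7 → slot 7
530: h=10 → slot 10
Table: [754, ∅, ∅, ∅, 69, 876, ∅, 546, 242, ∅, 530, 895, ∅]

7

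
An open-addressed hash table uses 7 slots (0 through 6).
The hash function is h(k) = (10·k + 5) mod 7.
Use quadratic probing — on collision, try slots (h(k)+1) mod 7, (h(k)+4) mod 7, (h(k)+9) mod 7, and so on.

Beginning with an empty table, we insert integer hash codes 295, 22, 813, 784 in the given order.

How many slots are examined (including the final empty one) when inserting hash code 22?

Insert 295: h=1, slot 1 empty → index 1.
Insert 22: h=1, slot 1 occupied → index 2.
Insert 813: h=1, slots 1,2 occupied → index 5.
Insert 784: h=5, slot 5 occupied → index 6.
Table: [∅, 295, 22, ∅, ∅, 813, 784]

2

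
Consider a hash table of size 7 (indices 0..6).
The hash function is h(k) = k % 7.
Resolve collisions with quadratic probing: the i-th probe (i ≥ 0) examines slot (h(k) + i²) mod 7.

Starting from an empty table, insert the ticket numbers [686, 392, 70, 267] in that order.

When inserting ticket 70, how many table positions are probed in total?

686: h=0 -> slot 0
392: h=0, probe 0,1 -> slot 1
70: h=0, probe 0,1,4 -> slot 4
267: h=1, probe 1,2 -> slot 2
Table: [686, 392, 267, ., 70, ., .]

3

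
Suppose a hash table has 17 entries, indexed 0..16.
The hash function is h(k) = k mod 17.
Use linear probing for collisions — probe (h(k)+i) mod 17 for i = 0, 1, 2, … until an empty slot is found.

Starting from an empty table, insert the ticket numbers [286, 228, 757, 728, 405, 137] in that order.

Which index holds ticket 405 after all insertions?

286: h=14 -> slot 14
228: h=7 -> slot 7
757: h=9 -> slot 9
728: h=14, probe 14,15 -> slot 15
405: h=14, probe 14,15,16 -> slot 16
137: h=1 -> slot 1
Table: [∅, 137, ∅, ∅, ∅, ∅, ∅, 228, ∅, 757, ∅, ∅, ∅, ∅, 286, 728, 405]

16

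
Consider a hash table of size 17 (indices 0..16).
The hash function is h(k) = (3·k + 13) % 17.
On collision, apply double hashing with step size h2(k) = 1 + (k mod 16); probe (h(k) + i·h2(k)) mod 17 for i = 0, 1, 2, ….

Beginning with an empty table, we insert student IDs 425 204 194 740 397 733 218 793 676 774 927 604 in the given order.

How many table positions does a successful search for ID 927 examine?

2

425 hashes to 13; slot 13 is free -> place at 13.
204 hashes to 13, h2=13; 13 taken -> place at 9.
194 hashes to 0; slot 0 is free -> place at 0.
740 hashes to 6; slot 6 is free -> place at 6.
397 hashes to 14; slot 14 is free -> place at 14.
733 hashes to 2; slot 2 is free -> place at 2.
218 hashes to 4; slot 4 is free -> place at 4.
793 hashes to 12; slot 12 is free -> place at 12.
676 hashes to 1; slot 1 is free -> place at 1.
774 hashes to 6, h2=7; 6,13 taken -> place at 3.
927 hashes to 6, h2=16; 6 taken -> place at 5.
604 hashes to 6, h2=13; 6,2 taken -> place at 15.
Table: [194, 676, 733, 774, 218, 927, 740, _, _, 204, _, _, 793, 425, 397, 604, _]
Lookup 927: h=6, h2=16, probe 6,5 → found at 5.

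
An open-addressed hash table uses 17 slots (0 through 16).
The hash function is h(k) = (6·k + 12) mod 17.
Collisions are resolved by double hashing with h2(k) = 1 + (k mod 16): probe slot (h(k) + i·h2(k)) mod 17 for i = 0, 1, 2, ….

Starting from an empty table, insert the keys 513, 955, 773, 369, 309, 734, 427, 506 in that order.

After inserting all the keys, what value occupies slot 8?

513: h=13 → slot 13
955: h=13, h2=12, probe 13,8 → slot 8
773: h=9 → slot 9
369: h=16 → slot 16
309: h=13, h2=6, probe 13,2 → slot 2
734: h=13, h2=15, probe 13,11 → slot 11
427: h=7 → slot 7
506: h=5 → slot 5
Table: [_, _, 309, _, _, 506, _, 427, 955, 773, _, 734, _, 513, _, _, 369]

955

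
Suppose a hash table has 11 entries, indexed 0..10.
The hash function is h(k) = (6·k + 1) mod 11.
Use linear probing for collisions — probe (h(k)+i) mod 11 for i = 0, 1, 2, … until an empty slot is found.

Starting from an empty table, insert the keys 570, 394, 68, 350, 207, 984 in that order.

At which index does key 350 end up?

570 hashes to 0; slot 0 is free => place at 0.
394 hashes to 0; 0 taken => place at 1.
68 hashes to 2; slot 2 is free => place at 2.
350 hashes to 0; 0,1,2 taken => place at 3.
207 hashes to 0; 0,1,2,3 taken => place at 4.
984 hashes to 9; slot 9 is free => place at 9.
Table: [570, 394, 68, 350, 207, _, _, _, _, 984, _]

3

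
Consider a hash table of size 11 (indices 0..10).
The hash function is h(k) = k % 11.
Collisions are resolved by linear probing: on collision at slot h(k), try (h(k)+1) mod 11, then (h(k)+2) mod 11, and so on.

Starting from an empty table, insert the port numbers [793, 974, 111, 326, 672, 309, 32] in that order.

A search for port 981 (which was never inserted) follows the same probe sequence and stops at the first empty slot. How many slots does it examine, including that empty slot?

793 hashes to 1; slot 1 is free → place at 1.
974 hashes to 6; slot 6 is free → place at 6.
111 hashes to 1; 1 taken → place at 2.
326 hashes to 7; slot 7 is free → place at 7.
672 hashes to 1; 1,2 taken → place at 3.
309 hashes to 1; 1,2,3 taken → place at 4.
32 hashes to 10; slot 10 is free → place at 10.
Table: [., 793, 111, 672, 309, ., 974, 326, ., ., 32]
Lookup 981: h=2, probe 2,3,4,5 → slot 5 empty, not found.

4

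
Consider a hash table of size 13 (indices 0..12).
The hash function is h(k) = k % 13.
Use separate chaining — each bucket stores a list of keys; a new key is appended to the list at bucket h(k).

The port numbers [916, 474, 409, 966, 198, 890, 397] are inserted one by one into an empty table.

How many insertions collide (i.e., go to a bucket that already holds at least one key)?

916 -> bucket 6
474 -> bucket 6 (collision)
409 -> bucket 6 (collision)
966 -> bucket 4
198 -> bucket 3
890 -> bucket 6 (collision)
397 -> bucket 7
Final buckets:
0: -
1: -
2: -
3: 198
4: 966
5: -
6: 916 -> 474 -> 409 -> 890
7: 397
8: -
9: -
10: -
11: -
12: -

3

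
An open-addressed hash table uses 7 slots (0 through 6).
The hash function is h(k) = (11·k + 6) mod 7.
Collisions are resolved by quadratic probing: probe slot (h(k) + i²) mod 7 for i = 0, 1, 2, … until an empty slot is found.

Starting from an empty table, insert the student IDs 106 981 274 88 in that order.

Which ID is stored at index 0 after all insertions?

274

106 hashes to 3; slot 3 is free => place at 3.
981 hashes to 3; 3 taken => place at 4.
274 hashes to 3; 3,4 taken => place at 0.
88 hashes to 1; slot 1 is free => place at 1.
Table: [274, 88, ., 106, 981, ., .]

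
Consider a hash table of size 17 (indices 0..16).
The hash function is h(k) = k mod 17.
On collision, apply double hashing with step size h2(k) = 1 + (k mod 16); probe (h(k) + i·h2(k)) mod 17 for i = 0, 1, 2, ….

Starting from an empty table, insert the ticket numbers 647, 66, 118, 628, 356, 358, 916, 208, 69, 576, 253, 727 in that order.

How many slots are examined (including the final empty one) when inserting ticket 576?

647: h=1 => slot 1
66: h=15 => slot 15
118: h=16 => slot 16
628: h=16, h2=5, probe 16,4 => slot 4
356: h=16, h2=5, probe 16,4,9 => slot 9
358: h=1, h2=7, probe 1,8 => slot 8
916: h=15, h2=5, probe 15,3 => slot 3
208: h=4, h2=1, probe 4,5 => slot 5
69: h=1, h2=6, probe 1,7 => slot 7
576: h=15, h2=1, probe 15,16,0 => slot 0
253: h=15, h2=14, probe 15,12 => slot 12
727: h=13 => slot 13
Table: [576, 647, _, 916, 628, 208, _, 69, 358, 356, _, _, 253, 727, _, 66, 118]

3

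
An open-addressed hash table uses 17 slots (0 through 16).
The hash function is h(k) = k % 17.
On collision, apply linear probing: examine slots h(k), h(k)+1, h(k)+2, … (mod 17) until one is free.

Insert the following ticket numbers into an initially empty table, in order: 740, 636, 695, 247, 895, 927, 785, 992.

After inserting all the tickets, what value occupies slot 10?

247

Insert 740: h=9, slot 9 empty -> index 9.
Insert 636: h=7, slot 7 empty -> index 7.
Insert 695: h=15, slot 15 empty -> index 15.
Insert 247: h=9, slot 9 occupied -> index 10.
Insert 895: h=11, slot 11 empty -> index 11.
Insert 927: h=9, slots 9,10,11 occupied -> index 12.
Insert 785: h=3, slot 3 empty -> index 3.
Insert 992: h=6, slot 6 empty -> index 6.
Table: [_, _, _, 785, _, _, 992, 636, _, 740, 247, 895, 927, _, _, 695, _]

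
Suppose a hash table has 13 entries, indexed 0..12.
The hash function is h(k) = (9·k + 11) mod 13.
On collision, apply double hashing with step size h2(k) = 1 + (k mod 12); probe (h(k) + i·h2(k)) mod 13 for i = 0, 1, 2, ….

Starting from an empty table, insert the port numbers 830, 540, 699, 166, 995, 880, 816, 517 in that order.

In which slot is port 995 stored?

830 hashes to 6; slot 6 is free → place at 6.
540 hashes to 9; slot 9 is free → place at 9.
699 hashes to 10; slot 10 is free → place at 10.
166 hashes to 10, h2=11; 10 taken → place at 8.
995 hashes to 9, h2=12; 9,8 taken → place at 7.
880 hashes to 1; slot 1 is free → place at 1.
816 hashes to 10, h2=1; 10 taken → place at 11.
517 hashes to 10, h2=2; 10 taken → place at 12.
Table: [∅, 880, ∅, ∅, ∅, ∅, 830, 995, 166, 540, 699, 816, 517]

7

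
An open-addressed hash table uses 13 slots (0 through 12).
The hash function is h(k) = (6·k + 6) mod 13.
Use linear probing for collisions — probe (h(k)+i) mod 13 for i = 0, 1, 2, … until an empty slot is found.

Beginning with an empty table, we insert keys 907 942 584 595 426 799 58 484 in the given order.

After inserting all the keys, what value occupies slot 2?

Insert 907: h=1, slot 1 empty => index 1.
Insert 942: h=3, slot 3 empty => index 3.
Insert 584: h=0, slot 0 empty => index 0.
Insert 595: h=1, slot 1 occupied => index 2.
Insert 426: h=1, slots 1,2,3 occupied => index 4.
Insert 799: h=3, slots 3,4 occupied => index 5.
Insert 58: h=3, slots 3,4,5 occupied => index 6.
Insert 484: h=11, slot 11 empty => index 11.
Table: [584, 907, 595, 942, 426, 799, 58, _, _, _, _, 484, _]

595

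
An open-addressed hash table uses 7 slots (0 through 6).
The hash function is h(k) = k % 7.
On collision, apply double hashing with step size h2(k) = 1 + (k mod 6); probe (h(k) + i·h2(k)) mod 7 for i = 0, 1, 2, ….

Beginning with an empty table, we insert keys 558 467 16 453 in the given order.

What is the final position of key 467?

4

558 hashes to 5; slot 5 is free -> place at 5.
467 hashes to 5, h2=6; 5 taken -> place at 4.
16 hashes to 2; slot 2 is free -> place at 2.
453 hashes to 5, h2=4; 5,2 taken -> place at 6.
Table: [—, —, 16, —, 467, 558, 453]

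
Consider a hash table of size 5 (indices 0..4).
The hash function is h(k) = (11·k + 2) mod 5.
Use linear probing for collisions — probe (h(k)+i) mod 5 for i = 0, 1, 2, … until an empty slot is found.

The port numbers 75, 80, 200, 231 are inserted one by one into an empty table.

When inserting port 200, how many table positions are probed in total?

Insert 75: h=2, slot 2 empty → index 2.
Insert 80: h=2, slot 2 occupied → index 3.
Insert 200: h=2, slots 2,3 occupied → index 4.
Insert 231: h=3, slots 3,4 occupied → index 0.
Table: [231, _, 75, 80, 200]

3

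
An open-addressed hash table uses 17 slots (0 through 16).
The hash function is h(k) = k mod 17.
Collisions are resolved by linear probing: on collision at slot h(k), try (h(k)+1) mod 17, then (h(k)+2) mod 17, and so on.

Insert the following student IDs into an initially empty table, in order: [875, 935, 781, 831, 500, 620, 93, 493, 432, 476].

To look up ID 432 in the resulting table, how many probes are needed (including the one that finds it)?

875: h=8 -> slot 8
935: h=0 -> slot 0
781: h=16 -> slot 16
831: h=15 -> slot 15
500: h=7 -> slot 7
620: h=8, probe 8,9 -> slot 9
93: h=8, probe 8,9,10 -> slot 10
493: h=0, probe 0,1 -> slot 1
432: h=7, probe 7,8,9,10,11 -> slot 11
476: h=0, probe 0,1,2 -> slot 2
Table: [935, 493, 476, —, —, —, —, 500, 875, 620, 93, 432, —, —, —, 831, 781]
Lookup 432: h=7, probe 7,8,9,10,11 → found at 11.

5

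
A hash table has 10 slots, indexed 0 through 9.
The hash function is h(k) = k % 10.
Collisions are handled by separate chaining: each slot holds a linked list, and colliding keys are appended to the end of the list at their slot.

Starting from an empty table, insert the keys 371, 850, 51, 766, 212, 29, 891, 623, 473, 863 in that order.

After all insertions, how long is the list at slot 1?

3

Insert 371: h=1, bucket 1 empty → new chain.
Insert 850: h=0, bucket 0 empty → new chain.
Insert 51: h=1, bucket 1 nonempty → append to chain.
Insert 766: h=6, bucket 6 empty → new chain.
Insert 212: h=2, bucket 2 empty → new chain.
Insert 29: h=9, bucket 9 empty → new chain.
Insert 891: h=1, bucket 1 nonempty → append to chain.
Insert 623: h=3, bucket 3 empty → new chain.
Insert 473: h=3, bucket 3 nonempty → append to chain.
Insert 863: h=3, bucket 3 nonempty → append to chain.
Final buckets:
0: 850
1: 371 -> 51 -> 891
2: 212
3: 623 -> 473 -> 863
4: _
5: _
6: 766
7: _
8: _
9: 29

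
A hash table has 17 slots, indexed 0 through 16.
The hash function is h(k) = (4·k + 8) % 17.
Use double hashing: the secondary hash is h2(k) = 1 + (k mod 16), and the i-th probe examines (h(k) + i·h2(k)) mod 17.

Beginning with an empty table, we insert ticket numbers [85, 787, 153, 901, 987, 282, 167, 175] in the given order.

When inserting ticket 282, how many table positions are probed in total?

85: h=8 => slot 8
787: h=11 => slot 11
153: h=8, h2=10, probe 8,1 => slot 1
901: h=8, h2=6, probe 8,14 => slot 14
987: h=12 => slot 12
282: h=14, h2=11, probe 14,8,2 => slot 2
167: h=13 => slot 13
175: h=11, h2=16, probe 11,10 => slot 10
Table: [—, 153, 282, —, —, —, —, —, 85, —, 175, 787, 987, 167, 901, —, —]

3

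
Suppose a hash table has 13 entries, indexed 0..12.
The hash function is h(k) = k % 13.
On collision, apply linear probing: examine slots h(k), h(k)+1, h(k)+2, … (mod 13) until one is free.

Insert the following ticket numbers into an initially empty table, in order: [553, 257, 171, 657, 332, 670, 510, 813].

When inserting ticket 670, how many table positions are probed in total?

5

553 hashes to 7; slot 7 is free => place at 7.
257 hashes to 10; slot 10 is free => place at 10.
171 hashes to 2; slot 2 is free => place at 2.
657 hashes to 7; 7 taken => place at 8.
332 hashes to 7; 7,8 taken => place at 9.
670 hashes to 7; 7,8,9,10 taken => place at 11.
510 hashes to 3; slot 3 is free => place at 3.
813 hashes to 7; 7,8,9,10,11 taken => place at 12.
Table: [∅, ∅, 171, 510, ∅, ∅, ∅, 553, 657, 332, 257, 670, 813]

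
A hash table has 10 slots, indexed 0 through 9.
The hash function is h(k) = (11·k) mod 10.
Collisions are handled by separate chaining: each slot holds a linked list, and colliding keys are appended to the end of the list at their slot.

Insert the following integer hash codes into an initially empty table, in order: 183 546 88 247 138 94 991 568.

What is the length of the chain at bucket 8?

3

Insert 183: h=3, bucket 3 empty → new chain.
Insert 546: h=6, bucket 6 empty → new chain.
Insert 88: h=8, bucket 8 empty → new chain.
Insert 247: h=7, bucket 7 empty → new chain.
Insert 138: h=8, bucket 8 nonempty → append to chain.
Insert 94: h=4, bucket 4 empty → new chain.
Insert 991: h=1, bucket 1 empty → new chain.
Insert 568: h=8, bucket 8 nonempty → append to chain.
Final buckets:
0: .
1: 991
2: .
3: 183
4: 94
5: .
6: 546
7: 247
8: 88 -> 138 -> 568
9: .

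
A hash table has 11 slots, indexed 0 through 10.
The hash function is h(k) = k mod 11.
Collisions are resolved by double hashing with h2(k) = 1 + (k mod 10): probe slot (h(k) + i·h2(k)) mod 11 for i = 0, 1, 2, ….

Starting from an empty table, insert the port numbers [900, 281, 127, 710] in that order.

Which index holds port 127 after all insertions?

Insert 900: h=9, slot 9 empty => index 9.
Insert 281: h=6, slot 6 empty => index 6.
Insert 127: h=6, h2=8, slot 6 occupied => index 3.
Insert 710: h=6, h2=1, slot 6 occupied => index 7.
Table: [_, _, _, 127, _, _, 281, 710, _, 900, _]

3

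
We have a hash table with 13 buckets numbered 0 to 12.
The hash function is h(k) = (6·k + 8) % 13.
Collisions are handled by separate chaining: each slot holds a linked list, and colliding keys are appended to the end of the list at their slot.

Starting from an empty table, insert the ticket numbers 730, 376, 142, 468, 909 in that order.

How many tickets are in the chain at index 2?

730 -> bucket 7
376 -> bucket 2
142 -> bucket 2 (collision)
468 -> bucket 8
909 -> bucket 2 (collision)
Final buckets:
0: —
1: —
2: 376 -> 142 -> 909
3: —
4: —
5: —
6: —
7: 730
8: 468
9: —
10: —
11: —
12: —

3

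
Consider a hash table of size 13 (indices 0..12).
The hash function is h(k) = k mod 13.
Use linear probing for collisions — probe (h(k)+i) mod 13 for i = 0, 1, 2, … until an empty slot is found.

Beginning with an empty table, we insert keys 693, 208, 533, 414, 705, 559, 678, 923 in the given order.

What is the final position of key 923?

693: h=4 → slot 4
208: h=0 → slot 0
533: h=0, probe 0,1 → slot 1
414: h=11 → slot 11
705: h=3 → slot 3
559: h=0, probe 0,1,2 → slot 2
678: h=2, probe 2,3,4,5 → slot 5
923: h=0, probe 0,1,2,3,4,5,6 → slot 6
Table: [208, 533, 559, 705, 693, 678, 923, —, —, —, —, 414, —]

6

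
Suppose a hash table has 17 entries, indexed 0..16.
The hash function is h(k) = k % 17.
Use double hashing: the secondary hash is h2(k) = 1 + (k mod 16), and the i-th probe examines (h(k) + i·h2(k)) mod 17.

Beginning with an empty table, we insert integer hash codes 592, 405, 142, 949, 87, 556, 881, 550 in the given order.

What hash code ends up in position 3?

405

592 hashes to 14; slot 14 is free -> place at 14.
405 hashes to 14, h2=6; 14 taken -> place at 3.
142 hashes to 6; slot 6 is free -> place at 6.
949 hashes to 14, h2=6; 14,3 taken -> place at 9.
87 hashes to 2; slot 2 is free -> place at 2.
556 hashes to 12; slot 12 is free -> place at 12.
881 hashes to 14, h2=2; 14 taken -> place at 16.
550 hashes to 6, h2=7; 6 taken -> place at 13.
Table: [-, -, 87, 405, -, -, 142, -, -, 949, -, -, 556, 550, 592, -, 881]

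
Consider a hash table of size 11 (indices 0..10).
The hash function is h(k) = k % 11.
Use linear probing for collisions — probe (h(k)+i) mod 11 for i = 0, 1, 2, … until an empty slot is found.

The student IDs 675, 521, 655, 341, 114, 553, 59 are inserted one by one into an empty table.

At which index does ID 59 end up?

675 hashes to 4; slot 4 is free → place at 4.
521 hashes to 4; 4 taken → place at 5.
655 hashes to 6; slot 6 is free → place at 6.
341 hashes to 0; slot 0 is free → place at 0.
114 hashes to 4; 4,5,6 taken → place at 7.
553 hashes to 3; slot 3 is free → place at 3.
59 hashes to 4; 4,5,6,7 taken → place at 8.
Table: [341, -, -, 553, 675, 521, 655, 114, 59, -, -]

8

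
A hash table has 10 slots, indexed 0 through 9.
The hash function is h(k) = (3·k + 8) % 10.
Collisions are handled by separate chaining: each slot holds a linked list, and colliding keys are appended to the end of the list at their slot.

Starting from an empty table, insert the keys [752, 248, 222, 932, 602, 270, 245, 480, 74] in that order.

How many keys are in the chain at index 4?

4

Insert 752: h=4, bucket 4 empty -> new chain.
Insert 248: h=2, bucket 2 empty -> new chain.
Insert 222: h=4, bucket 4 nonempty -> append to chain.
Insert 932: h=4, bucket 4 nonempty -> append to chain.
Insert 602: h=4, bucket 4 nonempty -> append to chain.
Insert 270: h=8, bucket 8 empty -> new chain.
Insert 245: h=3, bucket 3 empty -> new chain.
Insert 480: h=8, bucket 8 nonempty -> append to chain.
Insert 74: h=0, bucket 0 empty -> new chain.
Final buckets:
0: 74
1: ∅
2: 248
3: 245
4: 752 -> 222 -> 932 -> 602
5: ∅
6: ∅
7: ∅
8: 270 -> 480
9: ∅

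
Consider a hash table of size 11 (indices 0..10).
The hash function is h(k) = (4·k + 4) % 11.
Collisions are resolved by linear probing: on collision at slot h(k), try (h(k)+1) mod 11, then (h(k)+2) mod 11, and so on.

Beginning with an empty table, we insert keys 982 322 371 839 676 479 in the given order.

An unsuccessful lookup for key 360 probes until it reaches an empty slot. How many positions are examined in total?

2

982: h=5 -> slot 5
322: h=5, probe 5,6 -> slot 6
371: h=3 -> slot 3
839: h=5, probe 5,6,7 -> slot 7
676: h=2 -> slot 2
479: h=6, probe 6,7,8 -> slot 8
Table: [., ., 676, 371, ., 982, 322, 839, 479, ., .]
Lookup 360: h=3, probe 3,4 → slot 4 empty, not found.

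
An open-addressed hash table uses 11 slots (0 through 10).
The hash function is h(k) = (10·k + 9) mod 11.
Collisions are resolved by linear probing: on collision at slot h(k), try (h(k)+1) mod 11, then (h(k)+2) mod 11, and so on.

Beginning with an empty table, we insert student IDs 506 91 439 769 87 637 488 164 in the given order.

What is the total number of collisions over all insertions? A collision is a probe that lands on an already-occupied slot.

Insert 506: h=9, slot 9 empty → index 9.
Insert 91: h=6, slot 6 empty → index 6.
Insert 439: h=10, slot 10 empty → index 10.
Insert 769: h=10, slot 10 occupied → index 0.
Insert 87: h=10, slots 10,0 occupied → index 1.
Insert 637: h=10, slots 10,0,1 occupied → index 2.
Insert 488: h=5, slot 5 empty → index 5.
Insert 164: h=10, slots 10,0,1,2 occupied → index 3.
Table: [769, 87, 637, 164, —, 488, 91, —, —, 506, 439]

10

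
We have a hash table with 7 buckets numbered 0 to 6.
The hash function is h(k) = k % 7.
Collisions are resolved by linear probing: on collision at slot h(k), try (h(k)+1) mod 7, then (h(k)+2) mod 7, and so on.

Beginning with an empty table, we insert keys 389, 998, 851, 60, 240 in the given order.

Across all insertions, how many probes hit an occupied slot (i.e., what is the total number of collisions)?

6

389 hashes to 4; slot 4 is free => place at 4.
998 hashes to 4; 4 taken => place at 5.
851 hashes to 4; 4,5 taken => place at 6.
60 hashes to 4; 4,5,6 taken => place at 0.
240 hashes to 2; slot 2 is free => place at 2.
Table: [60, _, 240, _, 389, 998, 851]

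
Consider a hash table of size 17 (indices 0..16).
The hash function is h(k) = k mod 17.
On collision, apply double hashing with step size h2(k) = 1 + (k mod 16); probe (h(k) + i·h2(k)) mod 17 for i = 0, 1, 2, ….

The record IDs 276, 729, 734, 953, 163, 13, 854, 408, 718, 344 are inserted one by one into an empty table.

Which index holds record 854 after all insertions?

276 hashes to 4; slot 4 is free -> place at 4.
729 hashes to 15; slot 15 is free -> place at 15.
734 hashes to 3; slot 3 is free -> place at 3.
953 hashes to 1; slot 1 is free -> place at 1.
163 hashes to 10; slot 10 is free -> place at 10.
13 hashes to 13; slot 13 is free -> place at 13.
854 hashes to 4, h2=7; 4 taken -> place at 11.
408 hashes to 0; slot 0 is free -> place at 0.
718 hashes to 4, h2=15; 4 taken -> place at 2.
344 hashes to 4, h2=9; 4,13 taken -> place at 5.
Table: [408, 953, 718, 734, 276, 344, ., ., ., ., 163, 854, ., 13, ., 729, .]

11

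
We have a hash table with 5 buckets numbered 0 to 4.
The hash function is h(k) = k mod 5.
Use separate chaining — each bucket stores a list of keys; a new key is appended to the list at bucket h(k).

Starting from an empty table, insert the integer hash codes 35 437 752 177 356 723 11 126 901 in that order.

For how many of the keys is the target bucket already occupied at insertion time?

35 -> bucket 0
437 -> bucket 2
752 -> bucket 2 (collision)
177 -> bucket 2 (collision)
356 -> bucket 1
723 -> bucket 3
11 -> bucket 1 (collision)
126 -> bucket 1 (collision)
901 -> bucket 1 (collision)
Final buckets:
0: 35
1: 356 -> 11 -> 126 -> 901
2: 437 -> 752 -> 177
3: 723
4: —

5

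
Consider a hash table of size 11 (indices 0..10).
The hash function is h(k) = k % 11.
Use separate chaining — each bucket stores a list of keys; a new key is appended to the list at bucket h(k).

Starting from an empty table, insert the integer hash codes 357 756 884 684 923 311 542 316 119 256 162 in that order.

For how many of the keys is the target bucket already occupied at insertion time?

4

Insert 357: h=5, bucket 5 empty -> new chain.
Insert 756: h=8, bucket 8 empty -> new chain.
Insert 884: h=4, bucket 4 empty -> new chain.
Insert 684: h=2, bucket 2 empty -> new chain.
Insert 923: h=10, bucket 10 empty -> new chain.
Insert 311: h=3, bucket 3 empty -> new chain.
Insert 542: h=3, bucket 3 nonempty -> append to chain.
Insert 316: h=8, bucket 8 nonempty -> append to chain.
Insert 119: h=9, bucket 9 empty -> new chain.
Insert 256: h=3, bucket 3 nonempty -> append to chain.
Insert 162: h=8, bucket 8 nonempty -> append to chain.
Final buckets:
0: .
1: .
2: 684
3: 311 -> 542 -> 256
4: 884
5: 357
6: .
7: .
8: 756 -> 316 -> 162
9: 119
10: 923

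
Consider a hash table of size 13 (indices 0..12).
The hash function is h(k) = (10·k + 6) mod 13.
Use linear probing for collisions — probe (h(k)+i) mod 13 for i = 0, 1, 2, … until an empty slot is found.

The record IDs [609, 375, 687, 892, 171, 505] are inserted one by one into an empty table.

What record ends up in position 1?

609 hashes to 12; slot 12 is free → place at 12.
375 hashes to 12; 12 taken → place at 0.
687 hashes to 12; 12,0 taken → place at 1.
892 hashes to 8; slot 8 is free → place at 8.
171 hashes to 0; 0,1 taken → place at 2.
505 hashes to 12; 12,0,1,2 taken → place at 3.
Table: [375, 687, 171, 505, _, _, _, _, 892, _, _, _, 609]

687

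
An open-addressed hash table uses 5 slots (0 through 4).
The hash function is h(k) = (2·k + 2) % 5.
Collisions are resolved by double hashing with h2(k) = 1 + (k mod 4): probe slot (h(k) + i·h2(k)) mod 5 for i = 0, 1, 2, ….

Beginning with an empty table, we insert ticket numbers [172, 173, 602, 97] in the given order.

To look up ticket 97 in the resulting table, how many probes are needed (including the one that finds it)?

172 hashes to 1; slot 1 is free -> place at 1.
173 hashes to 3; slot 3 is free -> place at 3.
602 hashes to 1, h2=3; 1 taken -> place at 4.
97 hashes to 1, h2=2; 1,3 taken -> place at 0.
Table: [97, 172, _, 173, 602]
Lookup 97: h=1, h2=2, probe 1,3,0 → found at 0.

3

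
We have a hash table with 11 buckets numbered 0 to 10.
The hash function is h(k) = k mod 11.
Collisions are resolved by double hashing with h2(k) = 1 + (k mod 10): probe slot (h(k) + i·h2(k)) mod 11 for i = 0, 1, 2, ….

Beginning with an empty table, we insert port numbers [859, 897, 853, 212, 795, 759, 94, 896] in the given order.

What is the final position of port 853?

10

859: h=1 -> slot 1
897: h=6 -> slot 6
853: h=6, h2=4, probe 6,10 -> slot 10
212: h=3 -> slot 3
795: h=3, h2=6, probe 3,9 -> slot 9
759: h=0 -> slot 0
94: h=6, h2=5, probe 6,0,5 -> slot 5
896: h=5, h2=7, probe 5,1,8 -> slot 8
Table: [759, 859, ∅, 212, ∅, 94, 897, ∅, 896, 795, 853]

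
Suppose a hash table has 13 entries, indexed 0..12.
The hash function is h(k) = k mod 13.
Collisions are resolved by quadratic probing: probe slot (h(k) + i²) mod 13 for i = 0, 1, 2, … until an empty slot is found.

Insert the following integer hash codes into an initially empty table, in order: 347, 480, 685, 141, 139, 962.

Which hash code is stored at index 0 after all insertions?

347: h=9 => slot 9
480: h=12 => slot 12
685: h=9, probe 9,10 => slot 10
141: h=11 => slot 11
139: h=9, probe 9,10,0 => slot 0
962: h=0, probe 0,1 => slot 1
Table: [139, 962, -, -, -, -, -, -, -, 347, 685, 141, 480]

139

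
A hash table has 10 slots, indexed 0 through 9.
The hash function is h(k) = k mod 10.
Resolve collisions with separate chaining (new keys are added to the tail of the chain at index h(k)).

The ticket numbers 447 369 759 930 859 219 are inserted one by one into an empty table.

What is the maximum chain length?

4

447 → bucket 7
369 → bucket 9
759 → bucket 9 (collision)
930 → bucket 0
859 → bucket 9 (collision)
219 → bucket 9 (collision)
Final buckets:
0: 930
1: .
2: .
3: .
4: .
5: .
6: .
7: 447
8: .
9: 369 -> 759 -> 859 -> 219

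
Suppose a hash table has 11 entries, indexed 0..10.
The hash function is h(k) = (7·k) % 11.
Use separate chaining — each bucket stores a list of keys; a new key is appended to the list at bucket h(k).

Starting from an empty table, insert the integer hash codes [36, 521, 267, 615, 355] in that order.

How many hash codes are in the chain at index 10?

3

Insert 36: h=10, bucket 10 empty -> new chain.
Insert 521: h=6, bucket 6 empty -> new chain.
Insert 267: h=10, bucket 10 nonempty -> append to chain.
Insert 615: h=4, bucket 4 empty -> new chain.
Insert 355: h=10, bucket 10 nonempty -> append to chain.
Final buckets:
0: —
1: —
2: —
3: —
4: 615
5: —
6: 521
7: —
8: —
9: —
10: 36 -> 267 -> 355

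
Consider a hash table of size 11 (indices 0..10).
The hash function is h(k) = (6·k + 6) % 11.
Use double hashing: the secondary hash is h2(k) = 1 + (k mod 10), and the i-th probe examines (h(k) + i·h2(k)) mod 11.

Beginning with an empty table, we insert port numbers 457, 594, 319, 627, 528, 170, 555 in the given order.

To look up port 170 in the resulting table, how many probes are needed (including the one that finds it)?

457: h=9 → slot 9
594: h=6 → slot 6
319: h=6, h2=10, probe 6,5 → slot 5
627: h=6, h2=8, probe 6,3 → slot 3
528: h=6, h2=9, probe 6,4 → slot 4
170: h=3, h2=1, probe 3,4,5,6,7 → slot 7
555: h=3, h2=6, probe 3,9,4,10 → slot 10
Table: [—, —, —, 627, 528, 319, 594, 170, —, 457, 555]
Lookup 170: h=3, h2=1, probe 3,4,5,6,7 → found at 7.

5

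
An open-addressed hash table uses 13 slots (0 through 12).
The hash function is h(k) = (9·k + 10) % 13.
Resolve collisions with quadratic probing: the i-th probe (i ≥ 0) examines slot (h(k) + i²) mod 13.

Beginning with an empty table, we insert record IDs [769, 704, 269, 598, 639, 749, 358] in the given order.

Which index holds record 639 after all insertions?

6

769: h=2 => slot 2
704: h=2, probe 2,3 => slot 3
269: h=0 => slot 0
598: h=10 => slot 10
639: h=2, probe 2,3,6 => slot 6
749: h=4 => slot 4
358: h=8 => slot 8
Table: [269, ., 769, 704, 749, ., 639, ., 358, ., 598, ., .]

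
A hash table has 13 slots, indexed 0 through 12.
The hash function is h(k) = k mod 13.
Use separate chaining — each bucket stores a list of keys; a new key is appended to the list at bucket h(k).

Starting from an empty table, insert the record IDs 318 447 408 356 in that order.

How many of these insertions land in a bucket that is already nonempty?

Insert 318: h=6, bucket 6 empty → new chain.
Insert 447: h=5, bucket 5 empty → new chain.
Insert 408: h=5, bucket 5 nonempty → append to chain.
Insert 356: h=5, bucket 5 nonempty → append to chain.
Final buckets:
0: .
1: .
2: .
3: .
4: .
5: 447 -> 408 -> 356
6: 318
7: .
8: .
9: .
10: .
11: .
12: .

2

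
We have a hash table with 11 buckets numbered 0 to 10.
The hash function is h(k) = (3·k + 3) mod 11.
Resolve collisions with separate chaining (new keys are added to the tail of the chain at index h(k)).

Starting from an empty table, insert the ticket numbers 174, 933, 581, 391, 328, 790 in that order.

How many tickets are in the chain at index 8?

5

174 -> bucket 8
933 -> bucket 8 (collision)
581 -> bucket 8 (collision)
391 -> bucket 10
328 -> bucket 8 (collision)
790 -> bucket 8 (collision)
Final buckets:
0: —
1: —
2: —
3: —
4: —
5: —
6: —
7: —
8: 174 -> 933 -> 581 -> 328 -> 790
9: —
10: 391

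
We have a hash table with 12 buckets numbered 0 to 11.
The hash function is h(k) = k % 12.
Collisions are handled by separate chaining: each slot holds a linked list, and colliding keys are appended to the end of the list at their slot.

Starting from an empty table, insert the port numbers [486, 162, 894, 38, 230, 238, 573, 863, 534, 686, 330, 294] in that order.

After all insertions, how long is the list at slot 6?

Insert 486: h=6, bucket 6 empty -> new chain.
Insert 162: h=6, bucket 6 nonempty -> append to chain.
Insert 894: h=6, bucket 6 nonempty -> append to chain.
Insert 38: h=2, bucket 2 empty -> new chain.
Insert 230: h=2, bucket 2 nonempty -> append to chain.
Insert 238: h=10, bucket 10 empty -> new chain.
Insert 573: h=9, bucket 9 empty -> new chain.
Insert 863: h=11, bucket 11 empty -> new chain.
Insert 534: h=6, bucket 6 nonempty -> append to chain.
Insert 686: h=2, bucket 2 nonempty -> append to chain.
Insert 330: h=6, bucket 6 nonempty -> append to chain.
Insert 294: h=6, bucket 6 nonempty -> append to chain.
Final buckets:
0: ∅
1: ∅
2: 38 -> 230 -> 686
3: ∅
4: ∅
5: ∅
6: 486 -> 162 -> 894 -> 534 -> 330 -> 294
7: ∅
8: ∅
9: 573
10: 238
11: 863

6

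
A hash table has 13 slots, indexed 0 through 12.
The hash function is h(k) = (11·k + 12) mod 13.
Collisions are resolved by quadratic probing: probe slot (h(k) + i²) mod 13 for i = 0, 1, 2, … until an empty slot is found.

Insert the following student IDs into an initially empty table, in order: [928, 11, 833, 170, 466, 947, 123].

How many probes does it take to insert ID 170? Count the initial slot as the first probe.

928: h=2 → slot 2
11: h=3 → slot 3
833: h=10 → slot 10
170: h=10, probe 10,11 → slot 11
466: h=3, probe 3,4 → slot 4
947: h=3, probe 3,4,7 → slot 7
123: h=0 → slot 0
Table: [123, ., 928, 11, 466, ., ., 947, ., ., 833, 170, .]

2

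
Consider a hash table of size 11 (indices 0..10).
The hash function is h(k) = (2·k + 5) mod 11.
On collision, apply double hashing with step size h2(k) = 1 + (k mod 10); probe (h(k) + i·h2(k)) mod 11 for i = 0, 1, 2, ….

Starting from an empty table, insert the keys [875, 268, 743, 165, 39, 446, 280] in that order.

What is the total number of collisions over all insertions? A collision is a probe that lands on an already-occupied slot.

8

875: h=6 → slot 6
268: h=2 → slot 2
743: h=6, h2=4, probe 6,10 → slot 10
165: h=5 → slot 5
39: h=6, h2=10, probe 6,5,4 → slot 4
446: h=6, h2=7, probe 6,2,9 → slot 9
280: h=4, h2=1, probe 4,5,6,7 → slot 7
Table: [_, _, 268, _, 39, 165, 875, 280, _, 446, 743]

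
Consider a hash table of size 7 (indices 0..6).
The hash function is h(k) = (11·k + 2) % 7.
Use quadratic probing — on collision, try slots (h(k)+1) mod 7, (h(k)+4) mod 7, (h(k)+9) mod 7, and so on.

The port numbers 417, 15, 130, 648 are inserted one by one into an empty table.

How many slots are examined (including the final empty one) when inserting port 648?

3

417 hashes to 4; slot 4 is free → place at 4.
15 hashes to 6; slot 6 is free → place at 6.
130 hashes to 4; 4 taken → place at 5.
648 hashes to 4; 4,5 taken → place at 1.
Table: [., 648, ., ., 417, 130, 15]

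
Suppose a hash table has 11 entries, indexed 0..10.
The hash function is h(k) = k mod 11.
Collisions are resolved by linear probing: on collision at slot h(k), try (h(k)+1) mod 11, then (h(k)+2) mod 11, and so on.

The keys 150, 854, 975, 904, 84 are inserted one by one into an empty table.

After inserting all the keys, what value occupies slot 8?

854

150: h=7 => slot 7
854: h=7, probe 7,8 => slot 8
975: h=7, probe 7,8,9 => slot 9
904: h=2 => slot 2
84: h=7, probe 7,8,9,10 => slot 10
Table: [-, -, 904, -, -, -, -, 150, 854, 975, 84]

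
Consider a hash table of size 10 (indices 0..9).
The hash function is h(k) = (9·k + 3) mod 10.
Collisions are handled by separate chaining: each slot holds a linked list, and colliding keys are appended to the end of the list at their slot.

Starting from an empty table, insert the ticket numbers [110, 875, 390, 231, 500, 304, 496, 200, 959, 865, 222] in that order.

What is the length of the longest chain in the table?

Insert 110: h=3, bucket 3 empty -> new chain.
Insert 875: h=8, bucket 8 empty -> new chain.
Insert 390: h=3, bucket 3 nonempty -> append to chain.
Insert 231: h=2, bucket 2 empty -> new chain.
Insert 500: h=3, bucket 3 nonempty -> append to chain.
Insert 304: h=9, bucket 9 empty -> new chain.
Insert 496: h=7, bucket 7 empty -> new chain.
Insert 200: h=3, bucket 3 nonempty -> append to chain.
Insert 959: h=4, bucket 4 empty -> new chain.
Insert 865: h=8, bucket 8 nonempty -> append to chain.
Insert 222: h=1, bucket 1 empty -> new chain.
Final buckets:
0: .
1: 222
2: 231
3: 110 -> 390 -> 500 -> 200
4: 959
5: .
6: .
7: 496
8: 875 -> 865
9: 304

4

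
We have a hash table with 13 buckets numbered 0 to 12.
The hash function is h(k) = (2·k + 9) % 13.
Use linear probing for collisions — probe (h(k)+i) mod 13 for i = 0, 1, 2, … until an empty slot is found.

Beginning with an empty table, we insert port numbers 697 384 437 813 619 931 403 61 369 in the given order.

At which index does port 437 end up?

Insert 697: h=12, slot 12 empty => index 12.
Insert 384: h=10, slot 10 empty => index 10.
Insert 437: h=12, slot 12 occupied => index 0.
Insert 813: h=10, slot 10 occupied => index 11.
Insert 619: h=12, slots 12,0 occupied => index 1.
Insert 931: h=12, slots 12,0,1 occupied => index 2.
Insert 403: h=9, slot 9 empty => index 9.
Insert 61: h=1, slots 1,2 occupied => index 3.
Insert 369: h=6, slot 6 empty => index 6.
Table: [437, 619, 931, 61, —, —, 369, —, —, 403, 384, 813, 697]

0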